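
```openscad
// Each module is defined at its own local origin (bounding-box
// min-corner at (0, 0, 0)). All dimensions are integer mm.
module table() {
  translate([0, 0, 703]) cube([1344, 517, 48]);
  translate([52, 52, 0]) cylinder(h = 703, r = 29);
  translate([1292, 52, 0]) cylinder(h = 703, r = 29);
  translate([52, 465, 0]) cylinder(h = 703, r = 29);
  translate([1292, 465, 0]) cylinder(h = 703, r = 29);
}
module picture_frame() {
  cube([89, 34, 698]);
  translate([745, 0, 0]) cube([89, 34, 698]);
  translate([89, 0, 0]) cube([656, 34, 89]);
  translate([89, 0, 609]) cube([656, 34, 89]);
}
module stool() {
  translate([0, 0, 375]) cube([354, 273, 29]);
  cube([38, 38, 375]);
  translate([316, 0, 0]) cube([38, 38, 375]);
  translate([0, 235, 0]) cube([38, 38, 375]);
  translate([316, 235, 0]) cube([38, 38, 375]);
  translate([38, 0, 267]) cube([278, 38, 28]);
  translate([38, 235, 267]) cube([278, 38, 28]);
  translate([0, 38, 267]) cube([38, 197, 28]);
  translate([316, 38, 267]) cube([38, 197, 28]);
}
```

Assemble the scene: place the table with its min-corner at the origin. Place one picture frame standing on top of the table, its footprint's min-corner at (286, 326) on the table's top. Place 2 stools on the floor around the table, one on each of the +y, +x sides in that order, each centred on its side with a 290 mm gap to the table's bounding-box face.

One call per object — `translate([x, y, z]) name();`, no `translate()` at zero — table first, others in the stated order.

table();
translate([286, 326, 751]) picture_frame();
translate([495, 807, 0]) stool();
translate([1634, 122, 0]) stool();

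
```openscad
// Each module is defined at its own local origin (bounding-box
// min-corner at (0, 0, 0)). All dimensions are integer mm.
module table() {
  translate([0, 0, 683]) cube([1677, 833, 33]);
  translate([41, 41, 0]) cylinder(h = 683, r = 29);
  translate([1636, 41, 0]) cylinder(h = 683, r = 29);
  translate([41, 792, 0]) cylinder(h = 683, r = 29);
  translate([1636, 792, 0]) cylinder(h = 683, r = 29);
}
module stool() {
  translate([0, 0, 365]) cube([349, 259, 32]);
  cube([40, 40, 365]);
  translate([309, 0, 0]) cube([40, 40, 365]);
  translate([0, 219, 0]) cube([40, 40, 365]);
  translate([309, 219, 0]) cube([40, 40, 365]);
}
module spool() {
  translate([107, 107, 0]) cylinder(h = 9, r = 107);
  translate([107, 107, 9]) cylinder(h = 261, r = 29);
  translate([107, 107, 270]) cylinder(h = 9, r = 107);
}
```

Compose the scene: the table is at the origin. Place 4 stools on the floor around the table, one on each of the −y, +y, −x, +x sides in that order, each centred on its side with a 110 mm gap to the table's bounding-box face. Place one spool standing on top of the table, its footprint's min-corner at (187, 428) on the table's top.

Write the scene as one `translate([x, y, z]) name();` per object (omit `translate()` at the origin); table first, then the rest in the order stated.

table();
translate([664, -369, 0]) stool();
translate([664, 943, 0]) stool();
translate([-459, 287, 0]) stool();
translate([1787, 287, 0]) stool();
translate([187, 428, 716]) spool();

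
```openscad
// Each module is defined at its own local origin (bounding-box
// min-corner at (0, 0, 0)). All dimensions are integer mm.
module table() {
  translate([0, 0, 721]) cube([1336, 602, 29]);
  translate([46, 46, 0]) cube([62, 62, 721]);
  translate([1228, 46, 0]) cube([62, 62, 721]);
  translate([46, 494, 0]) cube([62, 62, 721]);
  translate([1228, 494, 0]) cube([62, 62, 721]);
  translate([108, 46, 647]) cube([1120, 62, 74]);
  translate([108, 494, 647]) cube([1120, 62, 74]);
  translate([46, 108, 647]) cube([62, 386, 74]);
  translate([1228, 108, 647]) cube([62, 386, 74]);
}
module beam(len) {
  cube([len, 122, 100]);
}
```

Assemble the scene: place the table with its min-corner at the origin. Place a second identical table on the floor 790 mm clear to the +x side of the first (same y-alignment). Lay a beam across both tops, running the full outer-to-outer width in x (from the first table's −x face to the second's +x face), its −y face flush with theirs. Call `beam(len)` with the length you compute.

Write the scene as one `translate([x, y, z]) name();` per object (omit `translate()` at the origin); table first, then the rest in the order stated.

table();
translate([2126, 0, 0]) table();
translate([0, 0, 750]) beam(3462);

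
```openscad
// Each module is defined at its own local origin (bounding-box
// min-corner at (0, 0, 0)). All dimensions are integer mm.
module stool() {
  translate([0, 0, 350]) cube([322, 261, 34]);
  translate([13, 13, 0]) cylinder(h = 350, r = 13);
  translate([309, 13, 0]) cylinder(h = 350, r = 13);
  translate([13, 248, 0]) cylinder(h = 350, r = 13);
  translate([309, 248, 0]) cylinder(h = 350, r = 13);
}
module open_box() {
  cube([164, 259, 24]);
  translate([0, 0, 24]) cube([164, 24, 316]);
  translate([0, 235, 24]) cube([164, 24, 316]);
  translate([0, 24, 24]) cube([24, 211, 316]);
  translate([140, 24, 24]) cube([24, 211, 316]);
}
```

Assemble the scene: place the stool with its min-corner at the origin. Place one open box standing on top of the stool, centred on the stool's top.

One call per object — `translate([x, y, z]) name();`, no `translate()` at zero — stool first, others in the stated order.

stool();
translate([79, 1, 384]) open_box();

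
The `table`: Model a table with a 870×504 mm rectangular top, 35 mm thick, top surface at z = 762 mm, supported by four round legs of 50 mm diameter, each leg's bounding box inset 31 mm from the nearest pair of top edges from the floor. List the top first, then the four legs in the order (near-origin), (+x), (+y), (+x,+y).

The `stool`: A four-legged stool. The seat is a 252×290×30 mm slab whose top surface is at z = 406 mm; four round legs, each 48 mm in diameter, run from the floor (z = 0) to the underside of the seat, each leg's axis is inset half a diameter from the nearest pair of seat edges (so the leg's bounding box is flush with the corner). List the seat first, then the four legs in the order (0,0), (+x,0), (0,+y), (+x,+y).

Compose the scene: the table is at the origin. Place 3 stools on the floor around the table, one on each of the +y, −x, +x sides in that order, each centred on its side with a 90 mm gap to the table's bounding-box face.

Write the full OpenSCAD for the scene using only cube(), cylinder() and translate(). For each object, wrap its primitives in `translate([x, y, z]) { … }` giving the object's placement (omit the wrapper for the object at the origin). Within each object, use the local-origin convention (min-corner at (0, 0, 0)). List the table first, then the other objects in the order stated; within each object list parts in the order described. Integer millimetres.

translate([0, 0, 727]) cube([870, 504, 35]);
translate([56, 56, 0]) cylinder(h = 727, r = 25);
translate([814, 56, 0]) cylinder(h = 727, r = 25);
translate([56, 448, 0]) cylinder(h = 727, r = 25);
translate([814, 448, 0]) cylinder(h = 727, r = 25);
translate([309, 594, 0]) {
  translate([0, 0, 376]) cube([252, 290, 30]);
  translate([24, 24, 0]) cylinder(h = 376, r = 24);
  translate([228, 24, 0]) cylinder(h = 376, r = 24);
  translate([24, 266, 0]) cylinder(h = 376, r = 24);
  translate([228, 266, 0]) cylinder(h = 376, r = 24);
}
translate([-342, 107, 0]) {
  translate([0, 0, 376]) cube([252, 290, 30]);
  translate([24, 24, 0]) cylinder(h = 376, r = 24);
  translate([228, 24, 0]) cylinder(h = 376, r = 24);
  translate([24, 266, 0]) cylinder(h = 376, r = 24);
  translate([228, 266, 0]) cylinder(h = 376, r = 24);
}
translate([960, 107, 0]) {
  translate([0, 0, 376]) cube([252, 290, 30]);
  translate([24, 24, 0]) cylinder(h = 376, r = 24);
  translate([228, 24, 0]) cylinder(h = 376, r = 24);
  translate([24, 266, 0]) cylinder(h = 376, r = 24);
  translate([228, 266, 0]) cylinder(h = 376, r = 24);
}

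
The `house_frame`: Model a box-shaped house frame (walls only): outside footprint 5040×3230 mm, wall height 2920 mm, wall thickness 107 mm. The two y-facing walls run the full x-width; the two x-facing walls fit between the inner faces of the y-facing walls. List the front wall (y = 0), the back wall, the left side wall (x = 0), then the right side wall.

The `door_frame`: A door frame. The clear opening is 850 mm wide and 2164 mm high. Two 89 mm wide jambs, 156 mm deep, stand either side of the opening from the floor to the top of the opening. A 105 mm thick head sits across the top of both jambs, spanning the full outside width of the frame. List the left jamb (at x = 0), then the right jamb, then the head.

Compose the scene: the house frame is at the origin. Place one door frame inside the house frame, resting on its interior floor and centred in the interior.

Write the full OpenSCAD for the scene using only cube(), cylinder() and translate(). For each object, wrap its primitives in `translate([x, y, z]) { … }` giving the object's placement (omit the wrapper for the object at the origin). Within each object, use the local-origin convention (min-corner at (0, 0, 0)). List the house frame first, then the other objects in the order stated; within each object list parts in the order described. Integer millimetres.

cube([5040, 107, 2920]);
translate([0, 3123, 0]) cube([5040, 107, 2920]);
translate([0, 107, 0]) cube([107, 3016, 2920]);
translate([4933, 107, 0]) cube([107, 3016, 2920]);
translate([2006, 1537, 0]) {
  cube([89, 156, 2164]);
  translate([939, 0, 0]) cube([89, 156, 2164]);
  translate([0, 0, 2164]) cube([1028, 156, 105]);
}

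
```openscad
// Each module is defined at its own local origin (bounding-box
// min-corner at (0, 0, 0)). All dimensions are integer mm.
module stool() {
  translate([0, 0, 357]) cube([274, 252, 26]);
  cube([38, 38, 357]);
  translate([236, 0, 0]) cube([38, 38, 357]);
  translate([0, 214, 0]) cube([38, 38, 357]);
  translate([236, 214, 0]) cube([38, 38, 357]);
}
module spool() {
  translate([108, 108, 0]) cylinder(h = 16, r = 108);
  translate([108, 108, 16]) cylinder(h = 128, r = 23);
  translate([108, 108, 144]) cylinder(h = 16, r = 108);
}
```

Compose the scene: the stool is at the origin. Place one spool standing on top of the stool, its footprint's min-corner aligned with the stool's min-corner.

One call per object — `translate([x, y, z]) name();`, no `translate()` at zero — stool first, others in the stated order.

stool();
translate([0, 0, 383]) spool();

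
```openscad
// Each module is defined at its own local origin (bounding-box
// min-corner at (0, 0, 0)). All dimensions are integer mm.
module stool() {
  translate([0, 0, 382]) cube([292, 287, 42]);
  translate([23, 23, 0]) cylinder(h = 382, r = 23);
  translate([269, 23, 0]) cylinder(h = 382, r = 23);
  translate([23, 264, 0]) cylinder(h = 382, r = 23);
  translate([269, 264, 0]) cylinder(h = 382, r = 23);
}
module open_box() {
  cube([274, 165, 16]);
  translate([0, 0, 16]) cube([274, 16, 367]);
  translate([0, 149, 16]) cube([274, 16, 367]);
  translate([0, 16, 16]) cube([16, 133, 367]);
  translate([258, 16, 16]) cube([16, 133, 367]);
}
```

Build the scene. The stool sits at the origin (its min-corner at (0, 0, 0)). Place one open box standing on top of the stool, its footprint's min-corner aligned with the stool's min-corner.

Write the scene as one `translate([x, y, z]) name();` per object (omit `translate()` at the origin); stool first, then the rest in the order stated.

stool();
translate([0, 0, 424]) open_box();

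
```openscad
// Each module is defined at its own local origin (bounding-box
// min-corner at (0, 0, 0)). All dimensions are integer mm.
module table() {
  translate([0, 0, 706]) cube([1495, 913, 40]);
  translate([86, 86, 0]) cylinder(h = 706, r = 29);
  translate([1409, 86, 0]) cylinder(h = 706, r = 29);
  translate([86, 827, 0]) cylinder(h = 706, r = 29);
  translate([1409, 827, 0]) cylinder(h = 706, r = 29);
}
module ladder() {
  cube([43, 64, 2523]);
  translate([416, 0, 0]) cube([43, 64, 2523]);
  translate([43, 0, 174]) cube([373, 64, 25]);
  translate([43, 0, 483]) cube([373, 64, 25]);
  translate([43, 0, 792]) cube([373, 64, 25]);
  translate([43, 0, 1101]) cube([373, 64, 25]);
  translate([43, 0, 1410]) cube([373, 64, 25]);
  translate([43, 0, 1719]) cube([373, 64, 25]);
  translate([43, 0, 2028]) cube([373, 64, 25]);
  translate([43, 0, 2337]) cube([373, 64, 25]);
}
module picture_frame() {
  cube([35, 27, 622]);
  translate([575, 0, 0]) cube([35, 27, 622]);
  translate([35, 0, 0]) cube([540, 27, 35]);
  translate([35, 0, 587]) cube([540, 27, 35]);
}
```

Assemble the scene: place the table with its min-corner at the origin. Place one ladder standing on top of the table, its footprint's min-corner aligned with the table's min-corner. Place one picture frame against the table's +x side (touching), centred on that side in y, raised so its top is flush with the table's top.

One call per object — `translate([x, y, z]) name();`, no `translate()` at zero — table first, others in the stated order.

table();
translate([0, 0, 746]) ladder();
translate([1495, 443, 124]) picture_frame();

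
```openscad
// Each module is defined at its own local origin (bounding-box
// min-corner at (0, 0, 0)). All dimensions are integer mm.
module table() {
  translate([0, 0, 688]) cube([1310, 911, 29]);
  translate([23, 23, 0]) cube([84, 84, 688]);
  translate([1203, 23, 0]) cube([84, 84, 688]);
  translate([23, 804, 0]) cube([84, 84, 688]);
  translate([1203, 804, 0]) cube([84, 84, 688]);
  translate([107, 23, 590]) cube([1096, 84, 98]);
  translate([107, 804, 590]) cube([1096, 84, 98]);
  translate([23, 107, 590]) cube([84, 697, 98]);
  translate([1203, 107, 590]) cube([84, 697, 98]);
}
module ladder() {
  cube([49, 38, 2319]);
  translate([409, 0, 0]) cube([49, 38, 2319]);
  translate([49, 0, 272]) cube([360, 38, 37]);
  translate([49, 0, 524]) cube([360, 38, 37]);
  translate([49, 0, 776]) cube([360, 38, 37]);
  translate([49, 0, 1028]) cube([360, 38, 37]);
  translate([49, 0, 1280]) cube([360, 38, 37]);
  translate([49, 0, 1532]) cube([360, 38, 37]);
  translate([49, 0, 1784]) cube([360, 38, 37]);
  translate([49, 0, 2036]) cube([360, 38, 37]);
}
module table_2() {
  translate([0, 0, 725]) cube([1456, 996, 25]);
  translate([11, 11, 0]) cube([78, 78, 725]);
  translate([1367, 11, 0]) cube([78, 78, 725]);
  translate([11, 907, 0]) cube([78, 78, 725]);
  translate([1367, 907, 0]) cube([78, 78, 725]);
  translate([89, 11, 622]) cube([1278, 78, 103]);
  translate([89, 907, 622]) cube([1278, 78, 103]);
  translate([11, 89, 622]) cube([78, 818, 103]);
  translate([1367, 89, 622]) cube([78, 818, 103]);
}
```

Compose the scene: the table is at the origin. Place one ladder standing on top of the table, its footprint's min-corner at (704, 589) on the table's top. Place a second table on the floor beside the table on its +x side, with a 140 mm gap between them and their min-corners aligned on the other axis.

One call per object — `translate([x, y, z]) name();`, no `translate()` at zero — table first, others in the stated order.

table();
translate([704, 589, 717]) ladder();
translate([1450, 0, 0]) table_2();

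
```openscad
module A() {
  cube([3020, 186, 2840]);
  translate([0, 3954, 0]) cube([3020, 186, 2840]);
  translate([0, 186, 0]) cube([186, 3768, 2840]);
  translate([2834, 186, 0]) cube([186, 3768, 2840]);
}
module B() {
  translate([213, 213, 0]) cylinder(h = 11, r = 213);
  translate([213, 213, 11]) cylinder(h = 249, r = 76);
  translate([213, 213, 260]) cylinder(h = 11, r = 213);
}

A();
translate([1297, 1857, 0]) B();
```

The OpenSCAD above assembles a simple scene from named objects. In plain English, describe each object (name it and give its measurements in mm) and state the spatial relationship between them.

A is a box-shaped house frame (walls only): outside footprint 3020×4140 mm, wall height 2840 mm, wall thickness 186 mm. The two y-facing walls run the full x-width; the two x-facing walls fit between the inner faces of the y-facing walls.

B is a spool: two coaxial disc flanges of radius 213 mm and thickness 11 mm, joined by a core cylinder of radius 76 mm and height 249 mm. The lower flange rests on z = 0 and the three cylinders share a vertical axis.

The spool sits inside the house frame, centred.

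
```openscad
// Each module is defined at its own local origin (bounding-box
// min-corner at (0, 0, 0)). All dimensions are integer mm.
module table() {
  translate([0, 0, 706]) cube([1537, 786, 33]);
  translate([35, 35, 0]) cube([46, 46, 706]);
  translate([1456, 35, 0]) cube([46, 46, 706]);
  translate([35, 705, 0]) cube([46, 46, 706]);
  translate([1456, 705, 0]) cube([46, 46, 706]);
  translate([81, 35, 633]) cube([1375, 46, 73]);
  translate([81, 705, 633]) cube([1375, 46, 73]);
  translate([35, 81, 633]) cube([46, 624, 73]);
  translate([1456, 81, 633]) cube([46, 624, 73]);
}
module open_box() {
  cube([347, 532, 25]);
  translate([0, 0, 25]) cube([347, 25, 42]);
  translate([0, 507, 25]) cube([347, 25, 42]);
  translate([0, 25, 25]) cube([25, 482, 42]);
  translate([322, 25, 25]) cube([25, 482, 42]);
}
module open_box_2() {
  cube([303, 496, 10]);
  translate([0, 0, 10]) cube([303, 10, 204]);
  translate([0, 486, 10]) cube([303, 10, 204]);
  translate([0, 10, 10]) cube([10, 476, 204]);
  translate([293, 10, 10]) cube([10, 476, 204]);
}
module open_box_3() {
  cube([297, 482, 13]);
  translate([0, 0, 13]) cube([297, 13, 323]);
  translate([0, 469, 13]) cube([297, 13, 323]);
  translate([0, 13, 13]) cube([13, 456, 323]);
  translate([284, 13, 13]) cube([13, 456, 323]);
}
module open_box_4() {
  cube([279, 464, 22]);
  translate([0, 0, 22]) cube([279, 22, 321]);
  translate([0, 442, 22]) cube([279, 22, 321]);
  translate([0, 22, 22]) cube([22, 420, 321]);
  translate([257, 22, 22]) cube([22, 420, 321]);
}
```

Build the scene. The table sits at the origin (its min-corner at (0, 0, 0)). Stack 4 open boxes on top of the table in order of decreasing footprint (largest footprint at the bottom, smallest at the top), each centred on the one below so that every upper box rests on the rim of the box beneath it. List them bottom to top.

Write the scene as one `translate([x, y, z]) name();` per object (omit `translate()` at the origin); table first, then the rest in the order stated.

table();
translate([595, 127, 739]) open_box();
translate([617, 145, 806]) open_box_2();
translate([620, 152, 1020]) open_box_3();
translate([629, 161, 1356]) open_box_4();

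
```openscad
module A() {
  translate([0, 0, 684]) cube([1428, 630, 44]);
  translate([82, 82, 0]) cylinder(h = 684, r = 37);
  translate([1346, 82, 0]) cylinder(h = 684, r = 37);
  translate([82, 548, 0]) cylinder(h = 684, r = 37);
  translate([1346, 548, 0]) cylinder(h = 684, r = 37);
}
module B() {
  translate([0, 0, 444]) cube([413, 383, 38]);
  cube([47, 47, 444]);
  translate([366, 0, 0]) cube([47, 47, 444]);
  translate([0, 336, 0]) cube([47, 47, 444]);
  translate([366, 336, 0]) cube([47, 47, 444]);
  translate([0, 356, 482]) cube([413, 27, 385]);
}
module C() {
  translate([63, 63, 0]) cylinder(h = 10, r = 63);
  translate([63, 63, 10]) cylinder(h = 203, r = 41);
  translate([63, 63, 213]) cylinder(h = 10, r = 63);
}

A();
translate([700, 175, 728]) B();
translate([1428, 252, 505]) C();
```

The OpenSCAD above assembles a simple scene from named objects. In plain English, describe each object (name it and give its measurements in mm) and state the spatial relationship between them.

A is a table: top 1428 mm (x) × 630 mm (y), 44 mm thick, upper face at z = 728 mm, on four round legs of 74 mm diameter, each leg's bounding box inset 45 mm from the nearest pair of top edges, running from z = 0 to the bottom of the top.

B is a chair: 413×383 mm seat, 38 mm thick, top at z = 482 mm, on four 47 mm square corner legs flush with the seat edges. A 27 mm thick backrest slab spans the full seat width, extending 385 mm above the seat top, its back face flush with the seat's +y edge.

C is a spool: two coaxial disc flanges of radius 63 mm and thickness 10 mm, joined by a core cylinder of radius 41 mm and height 203 mm. The lower flange rests on z = 0 and the three cylinders share a vertical axis.

The chair is on top of the table. The spool is beside the table with their tops flush at z = 728.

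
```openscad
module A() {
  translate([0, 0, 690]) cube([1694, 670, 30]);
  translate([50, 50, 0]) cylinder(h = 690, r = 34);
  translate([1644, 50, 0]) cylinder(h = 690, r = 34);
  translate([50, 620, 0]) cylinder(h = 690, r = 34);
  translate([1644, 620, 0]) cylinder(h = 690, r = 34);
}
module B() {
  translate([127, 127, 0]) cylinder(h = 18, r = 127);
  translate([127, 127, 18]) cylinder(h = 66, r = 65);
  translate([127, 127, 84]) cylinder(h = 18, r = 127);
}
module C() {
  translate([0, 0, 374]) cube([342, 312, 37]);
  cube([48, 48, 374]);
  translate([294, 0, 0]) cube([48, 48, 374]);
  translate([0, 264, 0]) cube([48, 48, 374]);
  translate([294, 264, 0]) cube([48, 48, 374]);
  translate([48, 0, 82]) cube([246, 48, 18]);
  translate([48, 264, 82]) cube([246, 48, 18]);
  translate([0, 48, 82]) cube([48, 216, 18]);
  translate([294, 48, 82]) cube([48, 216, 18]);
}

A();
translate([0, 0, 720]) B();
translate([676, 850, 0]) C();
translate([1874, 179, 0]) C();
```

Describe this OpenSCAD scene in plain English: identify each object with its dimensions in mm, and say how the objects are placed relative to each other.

A is a table with a 1694×670 mm rectangular top, 30 mm thick, top surface at z = 720 mm, supported by four round legs of 68 mm diameter, each leg's bounding box inset 16 mm from the nearest pair of top edges, running from the floor.

B is a spool: two coaxial disc flanges of radius 127 mm and thickness 18 mm, joined by a core cylinder of radius 65 mm and height 66 mm. The lower flange rests on z = 0 and the three cylinders share a vertical axis.

C is a four-legged stool. The seat is a 342×312×37 mm slab whose top surface is at z = 411 mm; four square legs, each 48×48 mm in cross-section, run from the floor (z = 0) to the underside of the seat, each flush with a corner of the seat. Four stretchers, 48 mm wide and 18 mm tall, connect adjacent legs with their undersides at z = 82 mm, each running between the inner faces of the legs it joins and aligned with the legs' outer faces on the other axis.

The spool is on top of the table. Two stools sit around the table at the +y, +x sides.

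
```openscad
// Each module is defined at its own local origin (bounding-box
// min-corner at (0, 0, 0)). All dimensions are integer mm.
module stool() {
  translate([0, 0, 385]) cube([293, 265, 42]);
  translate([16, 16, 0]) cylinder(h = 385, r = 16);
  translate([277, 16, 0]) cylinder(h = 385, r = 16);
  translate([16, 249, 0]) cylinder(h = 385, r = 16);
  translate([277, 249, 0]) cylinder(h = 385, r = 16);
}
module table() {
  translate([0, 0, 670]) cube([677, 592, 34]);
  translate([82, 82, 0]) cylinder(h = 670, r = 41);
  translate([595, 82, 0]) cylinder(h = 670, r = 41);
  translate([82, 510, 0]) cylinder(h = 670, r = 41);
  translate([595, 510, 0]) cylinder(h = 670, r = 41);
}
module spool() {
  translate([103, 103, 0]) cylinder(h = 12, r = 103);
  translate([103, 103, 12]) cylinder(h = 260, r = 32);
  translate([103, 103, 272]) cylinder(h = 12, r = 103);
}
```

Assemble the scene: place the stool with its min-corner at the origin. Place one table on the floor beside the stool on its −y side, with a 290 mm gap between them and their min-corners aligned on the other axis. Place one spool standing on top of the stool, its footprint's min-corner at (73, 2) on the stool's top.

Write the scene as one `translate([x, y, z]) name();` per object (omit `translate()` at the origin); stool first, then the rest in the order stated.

stool();
translate([0, -882, 0]) table();
translate([73, 2, 427]) spool();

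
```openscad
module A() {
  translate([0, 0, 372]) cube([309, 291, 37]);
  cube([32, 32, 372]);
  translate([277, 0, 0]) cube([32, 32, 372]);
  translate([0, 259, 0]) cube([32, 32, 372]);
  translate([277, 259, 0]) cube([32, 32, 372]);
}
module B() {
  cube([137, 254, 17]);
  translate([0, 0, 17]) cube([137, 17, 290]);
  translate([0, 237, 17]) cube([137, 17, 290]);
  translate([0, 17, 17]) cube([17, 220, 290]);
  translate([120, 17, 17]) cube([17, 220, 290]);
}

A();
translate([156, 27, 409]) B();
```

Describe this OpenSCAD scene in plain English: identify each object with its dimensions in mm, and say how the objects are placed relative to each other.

A is a four-legged stool. The seat is 309×291 mm, 37 mm thick, top at z = 409 mm. It stands on four square legs, each 32×32 mm in cross-section, from z = 0 to the seat underside, each flush with a corner of the seat.

B is an open storage box with external size 137×254×307 mm and wall thickness 17 mm (the base is also 17 mm thick). The base covers the whole footprint; the four walls stand on the base, with the y-facing walls full-width and the x-facing walls fitting between their inner faces.

The open box is on top of the stool.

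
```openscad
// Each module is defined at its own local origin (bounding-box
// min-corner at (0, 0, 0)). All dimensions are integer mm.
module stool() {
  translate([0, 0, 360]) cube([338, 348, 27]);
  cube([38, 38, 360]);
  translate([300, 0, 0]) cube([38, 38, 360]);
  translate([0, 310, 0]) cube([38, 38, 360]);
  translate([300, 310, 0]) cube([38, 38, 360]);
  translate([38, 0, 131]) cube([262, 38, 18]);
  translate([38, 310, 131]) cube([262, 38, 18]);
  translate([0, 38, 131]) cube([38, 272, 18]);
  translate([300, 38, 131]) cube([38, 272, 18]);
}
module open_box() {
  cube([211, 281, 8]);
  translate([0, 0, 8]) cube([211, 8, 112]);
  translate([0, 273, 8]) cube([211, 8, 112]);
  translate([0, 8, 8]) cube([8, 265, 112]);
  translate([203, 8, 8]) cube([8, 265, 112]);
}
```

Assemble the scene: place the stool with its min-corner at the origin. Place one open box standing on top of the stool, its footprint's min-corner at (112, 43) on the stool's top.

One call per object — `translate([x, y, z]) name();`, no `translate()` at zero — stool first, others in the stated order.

stool();
translate([112, 43, 387]) open_box();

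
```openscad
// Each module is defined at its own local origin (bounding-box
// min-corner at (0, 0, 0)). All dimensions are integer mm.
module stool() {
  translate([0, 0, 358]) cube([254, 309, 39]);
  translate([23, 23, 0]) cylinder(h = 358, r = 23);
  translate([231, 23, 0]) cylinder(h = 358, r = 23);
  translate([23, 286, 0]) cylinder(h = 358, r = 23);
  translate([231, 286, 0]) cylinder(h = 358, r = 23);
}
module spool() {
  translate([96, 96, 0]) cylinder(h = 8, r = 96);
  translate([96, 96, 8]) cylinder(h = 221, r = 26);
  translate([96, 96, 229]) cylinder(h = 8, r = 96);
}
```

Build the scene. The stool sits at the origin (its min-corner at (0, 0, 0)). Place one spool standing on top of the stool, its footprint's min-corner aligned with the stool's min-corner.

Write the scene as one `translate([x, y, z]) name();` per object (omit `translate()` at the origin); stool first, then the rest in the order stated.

stool();
translate([0, 0, 397]) spool();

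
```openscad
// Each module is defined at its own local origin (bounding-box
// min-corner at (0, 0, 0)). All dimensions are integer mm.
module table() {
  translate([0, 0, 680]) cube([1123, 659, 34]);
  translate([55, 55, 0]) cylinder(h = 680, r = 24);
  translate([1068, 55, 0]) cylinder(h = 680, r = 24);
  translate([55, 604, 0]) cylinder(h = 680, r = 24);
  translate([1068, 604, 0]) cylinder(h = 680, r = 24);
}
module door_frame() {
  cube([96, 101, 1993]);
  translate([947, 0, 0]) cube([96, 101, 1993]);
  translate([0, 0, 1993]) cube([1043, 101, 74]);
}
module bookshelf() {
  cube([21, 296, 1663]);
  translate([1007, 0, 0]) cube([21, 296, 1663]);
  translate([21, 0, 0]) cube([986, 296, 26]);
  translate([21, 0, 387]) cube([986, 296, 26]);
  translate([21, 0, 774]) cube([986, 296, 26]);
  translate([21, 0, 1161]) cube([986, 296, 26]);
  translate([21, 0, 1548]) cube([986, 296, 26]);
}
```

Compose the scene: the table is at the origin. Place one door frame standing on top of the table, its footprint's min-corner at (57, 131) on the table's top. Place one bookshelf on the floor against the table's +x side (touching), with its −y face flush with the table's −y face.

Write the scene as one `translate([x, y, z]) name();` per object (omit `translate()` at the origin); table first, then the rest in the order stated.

table();
translate([57, 131, 714]) door_frame();
translate([1123, 0, 0]) bookshelf();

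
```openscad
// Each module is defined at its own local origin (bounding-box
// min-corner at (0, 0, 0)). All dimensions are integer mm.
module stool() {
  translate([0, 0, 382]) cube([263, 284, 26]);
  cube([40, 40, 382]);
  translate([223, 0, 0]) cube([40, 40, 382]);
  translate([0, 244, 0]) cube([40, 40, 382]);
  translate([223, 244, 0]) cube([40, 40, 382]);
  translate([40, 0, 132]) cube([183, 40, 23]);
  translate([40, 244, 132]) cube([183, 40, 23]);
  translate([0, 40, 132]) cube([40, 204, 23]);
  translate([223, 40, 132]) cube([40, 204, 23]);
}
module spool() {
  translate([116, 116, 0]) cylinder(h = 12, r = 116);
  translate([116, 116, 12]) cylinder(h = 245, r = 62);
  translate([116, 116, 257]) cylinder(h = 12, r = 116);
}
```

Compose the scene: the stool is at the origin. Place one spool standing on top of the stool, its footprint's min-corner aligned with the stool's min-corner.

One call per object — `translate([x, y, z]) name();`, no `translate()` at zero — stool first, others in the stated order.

stool();
translate([0, 0, 408]) spool();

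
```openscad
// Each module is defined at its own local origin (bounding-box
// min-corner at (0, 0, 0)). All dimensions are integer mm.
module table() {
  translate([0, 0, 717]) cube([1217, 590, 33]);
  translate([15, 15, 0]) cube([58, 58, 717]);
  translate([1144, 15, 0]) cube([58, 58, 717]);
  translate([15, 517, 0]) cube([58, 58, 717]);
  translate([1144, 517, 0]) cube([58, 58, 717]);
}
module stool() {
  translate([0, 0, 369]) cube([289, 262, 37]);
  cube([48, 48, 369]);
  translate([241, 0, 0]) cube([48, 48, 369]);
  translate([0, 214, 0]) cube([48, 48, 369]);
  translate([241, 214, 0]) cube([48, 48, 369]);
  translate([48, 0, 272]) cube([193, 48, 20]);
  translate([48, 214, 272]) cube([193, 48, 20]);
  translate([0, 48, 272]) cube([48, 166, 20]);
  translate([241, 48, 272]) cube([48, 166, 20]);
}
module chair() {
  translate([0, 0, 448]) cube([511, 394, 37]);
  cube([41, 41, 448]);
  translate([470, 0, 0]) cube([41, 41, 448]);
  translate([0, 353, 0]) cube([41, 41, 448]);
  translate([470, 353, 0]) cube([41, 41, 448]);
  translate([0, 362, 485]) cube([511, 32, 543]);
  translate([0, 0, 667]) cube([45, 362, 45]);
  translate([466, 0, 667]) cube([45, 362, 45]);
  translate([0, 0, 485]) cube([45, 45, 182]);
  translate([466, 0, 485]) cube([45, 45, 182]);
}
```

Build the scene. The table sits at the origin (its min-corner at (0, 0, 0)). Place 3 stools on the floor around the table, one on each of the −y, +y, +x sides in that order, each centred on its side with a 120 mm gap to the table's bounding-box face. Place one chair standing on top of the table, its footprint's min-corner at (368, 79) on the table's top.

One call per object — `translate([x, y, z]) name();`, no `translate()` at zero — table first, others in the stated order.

table();
translate([464, -382, 0]) stool();
translate([464, 710, 0]) stool();
translate([1337, 164, 0]) stool();
translate([368, 79, 750]) chair();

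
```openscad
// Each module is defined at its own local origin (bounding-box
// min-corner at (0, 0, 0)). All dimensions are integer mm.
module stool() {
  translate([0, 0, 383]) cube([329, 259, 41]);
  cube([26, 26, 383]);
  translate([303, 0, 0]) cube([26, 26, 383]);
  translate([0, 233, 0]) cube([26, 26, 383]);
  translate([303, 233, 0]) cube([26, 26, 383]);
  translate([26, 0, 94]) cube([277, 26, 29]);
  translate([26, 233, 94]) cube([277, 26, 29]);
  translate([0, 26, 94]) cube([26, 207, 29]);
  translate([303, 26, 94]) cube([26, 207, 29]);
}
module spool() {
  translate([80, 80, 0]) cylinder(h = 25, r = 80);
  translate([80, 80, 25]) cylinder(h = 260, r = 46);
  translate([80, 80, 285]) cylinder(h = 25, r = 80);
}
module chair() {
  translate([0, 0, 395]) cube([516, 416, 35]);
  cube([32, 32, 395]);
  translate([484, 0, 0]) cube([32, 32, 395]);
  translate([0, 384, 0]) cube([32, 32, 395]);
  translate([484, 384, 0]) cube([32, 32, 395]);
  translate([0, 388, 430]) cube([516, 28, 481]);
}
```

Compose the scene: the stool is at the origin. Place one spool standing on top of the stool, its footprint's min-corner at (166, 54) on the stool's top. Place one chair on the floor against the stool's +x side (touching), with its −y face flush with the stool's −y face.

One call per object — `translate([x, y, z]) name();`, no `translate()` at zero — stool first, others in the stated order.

stool();
translate([166, 54, 424]) spool();
translate([329, 0, 0]) chair();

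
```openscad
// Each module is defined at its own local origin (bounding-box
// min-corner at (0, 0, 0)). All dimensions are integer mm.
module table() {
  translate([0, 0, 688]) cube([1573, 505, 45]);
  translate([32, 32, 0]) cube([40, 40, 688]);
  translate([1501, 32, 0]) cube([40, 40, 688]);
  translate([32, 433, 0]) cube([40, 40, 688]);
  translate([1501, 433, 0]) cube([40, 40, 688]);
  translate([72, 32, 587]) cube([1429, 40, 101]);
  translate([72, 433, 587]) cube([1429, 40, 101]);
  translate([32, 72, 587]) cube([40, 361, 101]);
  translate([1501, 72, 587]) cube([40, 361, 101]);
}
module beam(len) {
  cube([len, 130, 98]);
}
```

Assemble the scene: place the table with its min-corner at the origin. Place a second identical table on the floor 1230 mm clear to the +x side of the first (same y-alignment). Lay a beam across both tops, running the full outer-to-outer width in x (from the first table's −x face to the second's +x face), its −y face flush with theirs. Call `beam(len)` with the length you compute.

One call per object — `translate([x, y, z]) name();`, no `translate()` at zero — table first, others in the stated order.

table();
translate([2803, 0, 0]) table();
translate([0, 0, 733]) beam(4376);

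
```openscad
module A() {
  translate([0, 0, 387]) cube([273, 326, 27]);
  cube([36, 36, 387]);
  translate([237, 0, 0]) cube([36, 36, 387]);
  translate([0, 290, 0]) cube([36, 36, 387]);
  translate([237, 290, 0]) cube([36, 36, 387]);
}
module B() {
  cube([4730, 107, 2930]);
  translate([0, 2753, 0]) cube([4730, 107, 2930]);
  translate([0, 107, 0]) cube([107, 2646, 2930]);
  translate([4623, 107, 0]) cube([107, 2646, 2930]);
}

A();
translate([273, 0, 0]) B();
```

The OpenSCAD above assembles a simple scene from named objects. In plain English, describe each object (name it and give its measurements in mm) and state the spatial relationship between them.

A is a four-legged stool. The seat is a 273×326×27 mm slab whose top surface is at z = 414 mm; four square legs, each 36×36 mm in cross-section, run from the floor (z = 0) to the underside of the seat, each flush with a corner of the seat.

B is the wall frame of a small rectangular building: four walls, each 2930 mm tall and 107 mm thick, enclosing a footprint 4730 mm (x) by 2860 mm (y) outside-to-outside, with no floor or roof. The front and back walls (the −y and +y sides) span the full width; the two side walls fit between them.

The house frame is against the stool's +x side, with their −y faces flush.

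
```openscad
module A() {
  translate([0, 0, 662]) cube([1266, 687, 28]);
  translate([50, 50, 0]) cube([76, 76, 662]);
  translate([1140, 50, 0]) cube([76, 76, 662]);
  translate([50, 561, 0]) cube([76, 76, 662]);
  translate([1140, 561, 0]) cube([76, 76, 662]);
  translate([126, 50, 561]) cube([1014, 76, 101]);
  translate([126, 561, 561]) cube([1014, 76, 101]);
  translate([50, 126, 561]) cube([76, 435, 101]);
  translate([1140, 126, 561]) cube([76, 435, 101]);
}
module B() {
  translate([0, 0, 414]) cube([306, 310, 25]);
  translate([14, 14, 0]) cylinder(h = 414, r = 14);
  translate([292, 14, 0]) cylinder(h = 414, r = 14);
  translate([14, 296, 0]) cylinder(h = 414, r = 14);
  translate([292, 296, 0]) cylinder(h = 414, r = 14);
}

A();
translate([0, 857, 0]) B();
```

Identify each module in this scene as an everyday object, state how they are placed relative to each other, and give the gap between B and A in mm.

The stool's nearest face is 170 mm from the table's +y face.

A is a table. B is a stool. The stool is on the floor beside the table on its +y side. The gap between the stool and the table is 170 mm.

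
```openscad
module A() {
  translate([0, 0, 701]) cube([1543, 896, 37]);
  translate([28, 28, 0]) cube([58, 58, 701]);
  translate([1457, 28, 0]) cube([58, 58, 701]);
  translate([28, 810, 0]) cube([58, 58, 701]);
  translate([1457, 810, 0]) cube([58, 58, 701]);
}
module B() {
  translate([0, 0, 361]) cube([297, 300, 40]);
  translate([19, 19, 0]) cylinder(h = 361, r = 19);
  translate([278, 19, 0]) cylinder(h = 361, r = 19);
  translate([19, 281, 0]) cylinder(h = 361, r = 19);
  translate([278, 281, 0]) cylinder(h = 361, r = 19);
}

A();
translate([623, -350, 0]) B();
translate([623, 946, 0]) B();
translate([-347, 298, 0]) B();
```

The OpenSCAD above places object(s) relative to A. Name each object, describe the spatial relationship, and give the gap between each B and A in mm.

A is a table. B is a stool. Three stools sit around the table at the −y, +y, −x sides. The gap between each stool and the table is 50 mm.

Each stool's nearest face is 50 mm from the table's bounding box.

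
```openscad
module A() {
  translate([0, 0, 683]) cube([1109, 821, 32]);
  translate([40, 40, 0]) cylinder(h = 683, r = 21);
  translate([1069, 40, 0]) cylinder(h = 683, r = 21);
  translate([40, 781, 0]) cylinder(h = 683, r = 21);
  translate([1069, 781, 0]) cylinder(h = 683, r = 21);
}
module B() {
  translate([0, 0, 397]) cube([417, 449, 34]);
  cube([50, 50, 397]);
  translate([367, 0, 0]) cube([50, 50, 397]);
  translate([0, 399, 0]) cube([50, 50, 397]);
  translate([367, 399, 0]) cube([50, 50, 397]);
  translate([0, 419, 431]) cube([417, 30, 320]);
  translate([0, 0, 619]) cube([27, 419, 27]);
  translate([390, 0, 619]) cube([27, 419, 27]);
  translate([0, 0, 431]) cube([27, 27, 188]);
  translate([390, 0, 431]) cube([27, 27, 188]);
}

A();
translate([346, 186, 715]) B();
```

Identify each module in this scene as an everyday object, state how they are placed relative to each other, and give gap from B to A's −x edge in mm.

The chair's min-x is at 346; the table's min-x is 0; gap = 346 mm.

A is a table. B is a chair. The chair is on top of the table, centred. The gap from the chair to the table's −x edge is 346 mm.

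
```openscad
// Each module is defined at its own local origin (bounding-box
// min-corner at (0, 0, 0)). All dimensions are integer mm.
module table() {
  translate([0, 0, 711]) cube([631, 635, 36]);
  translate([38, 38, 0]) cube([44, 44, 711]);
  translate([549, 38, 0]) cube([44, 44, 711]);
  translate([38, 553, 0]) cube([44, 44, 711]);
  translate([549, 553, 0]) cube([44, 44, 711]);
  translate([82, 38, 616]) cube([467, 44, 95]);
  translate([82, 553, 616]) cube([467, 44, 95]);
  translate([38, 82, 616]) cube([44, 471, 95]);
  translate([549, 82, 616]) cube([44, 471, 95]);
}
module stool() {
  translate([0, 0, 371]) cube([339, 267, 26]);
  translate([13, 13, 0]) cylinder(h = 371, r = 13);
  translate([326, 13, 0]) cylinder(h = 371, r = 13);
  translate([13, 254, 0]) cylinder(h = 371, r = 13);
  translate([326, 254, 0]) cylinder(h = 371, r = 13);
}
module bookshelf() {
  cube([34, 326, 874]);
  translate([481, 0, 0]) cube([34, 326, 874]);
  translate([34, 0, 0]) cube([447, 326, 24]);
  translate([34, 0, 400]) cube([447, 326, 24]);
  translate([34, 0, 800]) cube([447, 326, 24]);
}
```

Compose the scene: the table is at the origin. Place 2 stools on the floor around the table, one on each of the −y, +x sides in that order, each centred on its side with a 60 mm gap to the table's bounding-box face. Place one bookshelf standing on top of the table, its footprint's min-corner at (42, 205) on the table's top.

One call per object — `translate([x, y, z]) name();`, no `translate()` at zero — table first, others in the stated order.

table();
translate([146, -327, 0]) stool();
translate([691, 184, 0]) stool();
translate([42, 205, 747]) bookshelf();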